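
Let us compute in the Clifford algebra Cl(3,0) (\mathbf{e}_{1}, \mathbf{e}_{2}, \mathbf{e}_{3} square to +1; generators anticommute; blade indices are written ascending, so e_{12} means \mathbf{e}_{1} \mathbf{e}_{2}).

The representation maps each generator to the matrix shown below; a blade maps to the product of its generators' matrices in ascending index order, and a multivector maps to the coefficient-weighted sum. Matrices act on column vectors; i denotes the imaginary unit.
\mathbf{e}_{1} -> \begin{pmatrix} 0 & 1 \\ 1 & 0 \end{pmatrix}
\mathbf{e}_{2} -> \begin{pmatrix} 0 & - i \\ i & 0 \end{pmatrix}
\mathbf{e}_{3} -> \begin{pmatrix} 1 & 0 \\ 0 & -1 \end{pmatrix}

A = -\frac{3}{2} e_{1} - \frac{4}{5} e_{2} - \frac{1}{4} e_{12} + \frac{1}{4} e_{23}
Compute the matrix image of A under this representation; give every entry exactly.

Bivector images (products of the table entries): rho(e_{12}) = rho(\mathbf{e}_{1})rho(\mathbf{e}_{2}) = \begin{pmatrix} i & 0 \\ 0 & - i \end{pmatrix}; rho(e_{23}) = rho(\mathbf{e}_{2})rho(\mathbf{e}_{3}) = \begin{pmatrix} 0 & i \\ i & 0 \end{pmatrix}.
M = (-\frac{3}{2})*rho(e_{1}) + (-\frac{4}{5})*rho(e_{2}) + (-\frac{1}{4})*rho(e_{12}) + (\frac{1}{4})*rho(e_{23}), summed entrywise:
Answer: \begin{pmatrix} - \frac{i}{4} & - \frac{3}{2} + \frac{21 i}{20} \\ - \frac{3}{2} - \frac{11 i}{20} & \frac{i}{4} \end{pmatrix}


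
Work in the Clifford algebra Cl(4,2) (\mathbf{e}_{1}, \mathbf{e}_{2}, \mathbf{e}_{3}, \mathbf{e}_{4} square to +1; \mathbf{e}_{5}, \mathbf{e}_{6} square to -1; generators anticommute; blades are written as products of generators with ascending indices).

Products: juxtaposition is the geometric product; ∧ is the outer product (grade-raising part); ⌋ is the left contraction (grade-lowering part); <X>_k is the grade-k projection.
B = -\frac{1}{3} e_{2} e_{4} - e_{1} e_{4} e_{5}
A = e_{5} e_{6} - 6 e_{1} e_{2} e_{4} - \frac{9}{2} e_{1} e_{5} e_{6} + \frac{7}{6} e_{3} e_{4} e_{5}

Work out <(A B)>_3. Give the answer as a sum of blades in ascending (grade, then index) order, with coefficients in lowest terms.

step 1: -2 e_{1} + \frac{7}{6} e_{1} e_{3} + 6 e_{2} e_{5} + \frac{9}{2} e_{4} e_{6} - e_{1} e_{4} e_{6} - \frac{7}{18} e_{2} e_{3} e_{5} - \frac{1}{3} e_{2} e_{4} e_{5} e_{6} + \frac{3}{2} e_{1} e_{2} e_{4} e_{5} e_{6}
step 2: -e_{1} e_{4} e_{6} - \frac{7}{18} e_{2} e_{3} e_{5}
Answer: -e_{1} e_{4} e_{6} - \frac{7}{18} e_{2} e_{3} e_{5}


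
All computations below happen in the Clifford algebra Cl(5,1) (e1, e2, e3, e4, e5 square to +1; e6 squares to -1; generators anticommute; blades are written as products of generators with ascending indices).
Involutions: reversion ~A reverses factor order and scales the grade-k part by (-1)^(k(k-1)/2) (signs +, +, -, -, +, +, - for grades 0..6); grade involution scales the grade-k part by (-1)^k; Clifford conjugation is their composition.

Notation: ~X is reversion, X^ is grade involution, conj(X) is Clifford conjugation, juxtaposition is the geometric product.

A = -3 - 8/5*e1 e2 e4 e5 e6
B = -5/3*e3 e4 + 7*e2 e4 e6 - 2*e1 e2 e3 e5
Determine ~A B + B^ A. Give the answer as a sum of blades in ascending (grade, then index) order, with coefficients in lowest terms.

first term: -56/5*e1 e5 + 5*e3 e4 - 21*e2 e4 e6 - 16/5*e3 e4 e6 + 6*e1 e2 e3 e5 - 8/3*e1 e2 e3 e5 e6
second term: 56/5*e1 e5 + 5*e3 e4 + 21*e2 e4 e6 + 16/5*e3 e4 e6 + 6*e1 e2 e3 e5 + 8/3*e1 e2 e3 e5 e6
Answer: 10*e3 e4 + 12*e1 e2 e3 e5


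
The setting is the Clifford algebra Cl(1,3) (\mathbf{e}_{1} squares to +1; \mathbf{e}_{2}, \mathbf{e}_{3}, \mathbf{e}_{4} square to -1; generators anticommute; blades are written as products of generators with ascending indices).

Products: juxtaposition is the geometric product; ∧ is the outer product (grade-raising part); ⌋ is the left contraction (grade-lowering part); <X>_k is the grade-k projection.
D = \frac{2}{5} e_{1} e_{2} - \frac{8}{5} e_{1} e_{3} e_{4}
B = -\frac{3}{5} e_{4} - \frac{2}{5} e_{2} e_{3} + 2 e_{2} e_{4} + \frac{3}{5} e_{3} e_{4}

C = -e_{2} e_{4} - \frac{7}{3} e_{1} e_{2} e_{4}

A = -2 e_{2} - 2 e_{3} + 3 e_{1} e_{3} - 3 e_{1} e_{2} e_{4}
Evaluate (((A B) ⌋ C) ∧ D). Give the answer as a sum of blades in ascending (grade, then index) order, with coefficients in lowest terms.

step 1: 6 e_{1} + \frac{4}{5} e_{2} - \frac{4}{5} e_{3} + \frac{26}{5} e_{4} - 3 e_{1} e_{2} - \frac{9}{5} e_{1} e_{4} + \frac{6}{5} e_{2} e_{4} + \frac{6}{5} e_{3} e_{4} - \frac{9}{5} e_{1} e_{2} e_{3} - 3 e_{1} e_{3} e_{4} + \frac{14}{5} e_{2} e_{3} e_{4} - 6 e_{1} e_{2} e_{3} e_{4}
step 2: \frac{6}{5} + \frac{14}{5} e_{1} - \frac{47}{5} e_{2} + \frac{39}{5} e_{4} + \frac{182}{15} e_{1} e_{2} - \frac{28}{15} e_{1} e_{4} - 14 e_{2} e_{4}
step 3: \frac{12}{25} e_{1} e_{2} + \frac{78}{25} e_{1} e_{2} e_{4} - \frac{48}{25} e_{1} e_{3} e_{4} - \frac{376}{25} e_{1} e_{2} e_{3} e_{4}
Answer: \frac{12}{25} e_{1} e_{2} + \frac{78}{25} e_{1} e_{2} e_{4} - \frac{48}{25} e_{1} e_{3} e_{4} - \frac{376}{25} e_{1} e_{2} e_{3} e_{4}


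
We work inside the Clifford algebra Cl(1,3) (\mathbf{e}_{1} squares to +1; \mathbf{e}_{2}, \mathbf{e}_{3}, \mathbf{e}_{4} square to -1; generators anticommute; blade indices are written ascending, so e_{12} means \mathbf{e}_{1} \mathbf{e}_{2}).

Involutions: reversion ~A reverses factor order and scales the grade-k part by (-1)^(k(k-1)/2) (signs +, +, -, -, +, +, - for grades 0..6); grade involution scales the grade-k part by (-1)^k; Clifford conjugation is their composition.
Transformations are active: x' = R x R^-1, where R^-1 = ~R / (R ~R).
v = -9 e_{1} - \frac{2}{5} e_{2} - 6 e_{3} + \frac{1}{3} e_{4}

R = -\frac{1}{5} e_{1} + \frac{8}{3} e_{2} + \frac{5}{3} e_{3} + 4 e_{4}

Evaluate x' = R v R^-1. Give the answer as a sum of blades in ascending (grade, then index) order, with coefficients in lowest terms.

~R = -\frac{1}{5} e_{1} + \frac{8}{3} e_{2} + \frac{5}{3} e_{3} + 4 e_{4}, and R ~R = -\frac{5816}{225}, so R^-1 = ~R / (-\frac{5816}{225}).
R v = \frac{173}{15} + \frac{602}{25} e_{12} + \frac{81}{5} e_{13} + \frac{539}{15} e_{14} - \frac{46}{3} e_{23} + \frac{112}{45} e_{24} + \frac{221}{9} e_{34}
Answer: \frac{26691}{2908} e_{1} - \frac{7196}{3635} e_{2} + \frac{13123}{2908} e_{3} - \frac{8512}{2181} e_{4}


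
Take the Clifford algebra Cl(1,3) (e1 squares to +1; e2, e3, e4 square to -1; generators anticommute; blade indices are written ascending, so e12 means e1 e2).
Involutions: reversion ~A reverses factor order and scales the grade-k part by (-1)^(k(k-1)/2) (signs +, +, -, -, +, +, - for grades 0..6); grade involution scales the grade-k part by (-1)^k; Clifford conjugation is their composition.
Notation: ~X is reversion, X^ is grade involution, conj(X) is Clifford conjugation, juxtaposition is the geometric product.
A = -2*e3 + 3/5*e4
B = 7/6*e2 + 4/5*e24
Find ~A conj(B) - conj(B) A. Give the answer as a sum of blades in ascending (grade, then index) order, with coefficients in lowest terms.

first term: -12/25*e2 - 7/3*e23 + 7/10*e24 - 8/5*e234
second term: 12/25*e2 + 7/3*e23 - 7/10*e24 - 8/5*e234
Answer: -24/25*e2 - 14/3*e23 + 7/5*e24


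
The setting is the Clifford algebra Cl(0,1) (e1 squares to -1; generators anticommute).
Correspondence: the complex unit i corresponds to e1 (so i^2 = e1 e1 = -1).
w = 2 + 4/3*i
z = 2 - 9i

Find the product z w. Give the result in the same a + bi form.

In blades: z = 2 - 9*e1, w = 2 + 4/3*e1.
Distribute z over w term by term (generator squares from the signature, products reordered to ascending indices): (2)*w = 4 + 8/3*e1; (-9*e1)*w = 12 - 18*e1.
Sum: 16 - 46/3*e1; translating back through the correspondence:
Answer: 16 - 46/3*i


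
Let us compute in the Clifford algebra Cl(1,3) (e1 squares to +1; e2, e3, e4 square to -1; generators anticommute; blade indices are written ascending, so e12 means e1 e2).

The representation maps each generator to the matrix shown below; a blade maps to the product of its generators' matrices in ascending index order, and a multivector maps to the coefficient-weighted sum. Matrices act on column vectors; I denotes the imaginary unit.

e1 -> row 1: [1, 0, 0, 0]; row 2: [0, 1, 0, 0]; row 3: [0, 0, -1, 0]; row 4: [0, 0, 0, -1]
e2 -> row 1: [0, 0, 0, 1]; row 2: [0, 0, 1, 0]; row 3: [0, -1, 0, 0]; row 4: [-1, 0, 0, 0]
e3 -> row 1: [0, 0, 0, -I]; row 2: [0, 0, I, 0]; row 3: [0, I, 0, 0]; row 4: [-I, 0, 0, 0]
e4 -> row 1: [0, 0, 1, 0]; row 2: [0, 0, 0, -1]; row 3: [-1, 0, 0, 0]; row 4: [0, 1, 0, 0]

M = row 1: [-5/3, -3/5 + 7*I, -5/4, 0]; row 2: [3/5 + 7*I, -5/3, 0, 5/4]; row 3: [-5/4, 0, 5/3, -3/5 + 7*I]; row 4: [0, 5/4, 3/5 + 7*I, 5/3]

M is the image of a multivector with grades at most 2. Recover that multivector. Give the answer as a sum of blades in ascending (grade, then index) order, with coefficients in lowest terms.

Method: the blade images are trace-orthogonal — tr(rho(e_A) rho(e_B)^-1) = 4 if A = B and 0 otherwise — and rho(e_A)^-1 = (e_A)^2 * rho(e_A) with (e_A)^2 = +1 or -1, so the coefficient of e_A in the preimage is (e_A)^2 * tr(M rho(e_A))/4.
Nonzero projections over blades of grade <= 2: e1: (e1)^2 = +1, tr(M rho(e1)) = -20/3, coefficient -5/3; e14: (e14)^2 = +1, tr(M rho(e14)) = -5, coefficient -5/4; e24: (e24)^2 = -1, tr(M rho(e24)) = 12/5, coefficient -3/5; e34: (e34)^2 = -1, tr(M rho(e34)) = 28, coefficient -7. Every other blade of grade <= 2 projects to 0.
Answer: -5/3*e1 - 5/4*e14 - 3/5*e24 - 7*e34


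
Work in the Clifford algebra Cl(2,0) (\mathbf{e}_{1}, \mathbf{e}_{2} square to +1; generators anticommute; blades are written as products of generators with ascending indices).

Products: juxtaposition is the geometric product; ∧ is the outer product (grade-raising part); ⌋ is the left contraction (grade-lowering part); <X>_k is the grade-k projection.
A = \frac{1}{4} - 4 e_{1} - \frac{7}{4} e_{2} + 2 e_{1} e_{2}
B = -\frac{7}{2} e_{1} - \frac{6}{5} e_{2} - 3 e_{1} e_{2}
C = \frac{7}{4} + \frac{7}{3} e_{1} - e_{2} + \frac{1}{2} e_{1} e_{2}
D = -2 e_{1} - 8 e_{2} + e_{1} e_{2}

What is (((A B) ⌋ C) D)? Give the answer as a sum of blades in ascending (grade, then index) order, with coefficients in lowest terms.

step 1: \frac{221}{10} - \frac{341}{40} e_{1} + \frac{187}{10} e_{2} - \frac{83}{40} e_{1} e_{2}
step 2: \frac{269}{240} + \frac{2533}{60} e_{1} - \frac{2109}{80} e_{2} + \frac{221}{20} e_{1} e_{2}
step 3: \frac{1385}{12} - \frac{15427}{240} e_{1} + \frac{1107}{20} e_{2} - \frac{31147}{80} e_{1} e_{2}
Answer: \frac{1385}{12} - \frac{15427}{240} e_{1} + \frac{1107}{20} e_{2} - \frac{31147}{80} e_{1} e_{2}


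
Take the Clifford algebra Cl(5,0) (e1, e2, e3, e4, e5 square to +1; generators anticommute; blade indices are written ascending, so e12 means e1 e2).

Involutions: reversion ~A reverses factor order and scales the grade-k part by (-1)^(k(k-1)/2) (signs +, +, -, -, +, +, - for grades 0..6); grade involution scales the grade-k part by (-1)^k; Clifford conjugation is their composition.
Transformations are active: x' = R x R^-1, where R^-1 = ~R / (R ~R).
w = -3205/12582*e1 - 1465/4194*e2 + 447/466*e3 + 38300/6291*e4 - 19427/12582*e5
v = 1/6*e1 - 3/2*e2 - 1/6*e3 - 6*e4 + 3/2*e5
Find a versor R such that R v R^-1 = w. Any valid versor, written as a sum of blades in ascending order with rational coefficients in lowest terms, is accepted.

Equal squares first: v^2 = w^2 = 365/9. Then v + w = -554/6291*e1 - 3878/2097*e2 + 554/699*e3 + 554/6291*e4 - 277/6291*e5 is a versor taking v to w, provided it is invertible.
Answer: -554/6291*e1 - 3878/2097*e2 + 554/699*e3 + 554/6291*e4 - 277/6291*e5


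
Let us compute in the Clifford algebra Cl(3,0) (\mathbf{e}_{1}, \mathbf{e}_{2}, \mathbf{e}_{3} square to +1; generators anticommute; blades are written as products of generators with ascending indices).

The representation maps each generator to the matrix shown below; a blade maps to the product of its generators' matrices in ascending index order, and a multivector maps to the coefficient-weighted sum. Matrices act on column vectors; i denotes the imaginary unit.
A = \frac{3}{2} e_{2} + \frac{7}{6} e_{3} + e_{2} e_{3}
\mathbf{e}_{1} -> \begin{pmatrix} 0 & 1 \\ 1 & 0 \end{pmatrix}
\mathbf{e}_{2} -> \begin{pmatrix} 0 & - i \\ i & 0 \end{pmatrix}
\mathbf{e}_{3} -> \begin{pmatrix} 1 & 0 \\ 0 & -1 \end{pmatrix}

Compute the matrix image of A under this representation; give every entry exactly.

Bivector images (products of the table entries): rho(e_{2} e_{3}) = rho(\mathbf{e}_{2})rho(\mathbf{e}_{3}) = \begin{pmatrix} 0 & i \\ i & 0 \end{pmatrix}.
M = (\frac{3}{2})*rho(e_{2}) + (\frac{7}{6})*rho(e_{3}) + (1)*rho(e_{2} e_{3}), summed entrywise:
Answer: \begin{pmatrix} \frac{7}{6} & - \frac{i}{2} \\ \frac{5 i}{2} & - \frac{7}{6} \end{pmatrix}


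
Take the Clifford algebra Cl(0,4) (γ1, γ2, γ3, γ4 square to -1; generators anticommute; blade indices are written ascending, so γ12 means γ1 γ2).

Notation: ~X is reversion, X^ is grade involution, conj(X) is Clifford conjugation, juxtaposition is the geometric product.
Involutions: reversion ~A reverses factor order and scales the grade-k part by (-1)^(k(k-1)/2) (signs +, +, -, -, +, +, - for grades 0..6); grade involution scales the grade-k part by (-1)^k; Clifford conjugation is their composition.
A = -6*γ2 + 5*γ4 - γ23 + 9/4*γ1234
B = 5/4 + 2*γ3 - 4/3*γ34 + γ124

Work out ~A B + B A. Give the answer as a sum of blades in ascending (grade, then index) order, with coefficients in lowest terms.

first term: -19/2*γ2 - 53/12*γ3 + 25/4*γ4 - 2*γ12 - 6*γ14 - 43/4*γ23 + 4/3*γ24 - 10*γ34 + 9/2*γ124 + γ134 + 8*γ234 + 45/16*γ1234
second term: -19/2*γ2 + 53/12*γ3 + 25/4*γ4 - 2*γ12 - 6*γ14 + 43/4*γ23 + 4/3*γ24 + 10*γ34 - 9/2*γ124 + γ134 + 8*γ234 + 45/16*γ1234
Answer: -19*γ2 + 25/2*γ4 - 4*γ12 - 12*γ14 + 8/3*γ24 + 2*γ134 + 16*γ234 + 45/8*γ1234


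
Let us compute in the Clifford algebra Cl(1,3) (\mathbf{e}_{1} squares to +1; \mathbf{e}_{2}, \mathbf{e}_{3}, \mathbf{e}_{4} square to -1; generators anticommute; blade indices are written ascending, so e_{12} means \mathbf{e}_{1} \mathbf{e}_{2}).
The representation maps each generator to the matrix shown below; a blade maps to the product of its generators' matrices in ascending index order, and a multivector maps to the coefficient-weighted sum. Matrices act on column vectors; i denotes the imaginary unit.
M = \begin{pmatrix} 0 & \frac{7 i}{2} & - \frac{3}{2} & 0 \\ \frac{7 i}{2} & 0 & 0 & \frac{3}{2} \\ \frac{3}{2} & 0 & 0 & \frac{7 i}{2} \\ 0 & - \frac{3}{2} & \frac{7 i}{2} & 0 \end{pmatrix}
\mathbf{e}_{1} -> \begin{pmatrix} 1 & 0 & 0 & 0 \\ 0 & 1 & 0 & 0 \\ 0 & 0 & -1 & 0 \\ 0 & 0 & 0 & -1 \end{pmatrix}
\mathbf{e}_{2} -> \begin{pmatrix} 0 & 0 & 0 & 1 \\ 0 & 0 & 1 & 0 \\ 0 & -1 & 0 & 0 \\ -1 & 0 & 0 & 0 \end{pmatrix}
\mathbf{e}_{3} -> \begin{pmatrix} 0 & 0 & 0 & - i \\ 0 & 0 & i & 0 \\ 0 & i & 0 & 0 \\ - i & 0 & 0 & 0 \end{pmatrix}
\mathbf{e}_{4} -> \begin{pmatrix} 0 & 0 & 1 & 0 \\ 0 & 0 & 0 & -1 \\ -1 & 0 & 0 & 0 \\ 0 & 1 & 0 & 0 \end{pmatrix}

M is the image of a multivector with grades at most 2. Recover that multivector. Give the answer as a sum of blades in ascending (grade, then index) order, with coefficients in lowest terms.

Method: the blade images are trace-orthogonal — tr(rho(e_A) rho(e_B)^-1) = 4 if A = B and 0 otherwise — and rho(e_A)^-1 = (e_A)^2 * rho(e_A) with (e_A)^2 = +1 or -1, so the coefficient of e_A in the preimage is (e_A)^2 * tr(M rho(e_A))/4.
Nonzero projections over blades of grade <= 2: e_{4}: (e_{4})^2 = -1, tr(M rho(e_{4})) = 6, coefficient -\frac{3}{2}; e_{34}: (e_{34})^2 = -1, tr(M rho(e_{34})) = 14, coefficient -\frac{7}{2}. Every other blade of grade <= 2 projects to 0.
Answer: -\frac{3}{2} e_{4} - \frac{7}{2} e_{34}


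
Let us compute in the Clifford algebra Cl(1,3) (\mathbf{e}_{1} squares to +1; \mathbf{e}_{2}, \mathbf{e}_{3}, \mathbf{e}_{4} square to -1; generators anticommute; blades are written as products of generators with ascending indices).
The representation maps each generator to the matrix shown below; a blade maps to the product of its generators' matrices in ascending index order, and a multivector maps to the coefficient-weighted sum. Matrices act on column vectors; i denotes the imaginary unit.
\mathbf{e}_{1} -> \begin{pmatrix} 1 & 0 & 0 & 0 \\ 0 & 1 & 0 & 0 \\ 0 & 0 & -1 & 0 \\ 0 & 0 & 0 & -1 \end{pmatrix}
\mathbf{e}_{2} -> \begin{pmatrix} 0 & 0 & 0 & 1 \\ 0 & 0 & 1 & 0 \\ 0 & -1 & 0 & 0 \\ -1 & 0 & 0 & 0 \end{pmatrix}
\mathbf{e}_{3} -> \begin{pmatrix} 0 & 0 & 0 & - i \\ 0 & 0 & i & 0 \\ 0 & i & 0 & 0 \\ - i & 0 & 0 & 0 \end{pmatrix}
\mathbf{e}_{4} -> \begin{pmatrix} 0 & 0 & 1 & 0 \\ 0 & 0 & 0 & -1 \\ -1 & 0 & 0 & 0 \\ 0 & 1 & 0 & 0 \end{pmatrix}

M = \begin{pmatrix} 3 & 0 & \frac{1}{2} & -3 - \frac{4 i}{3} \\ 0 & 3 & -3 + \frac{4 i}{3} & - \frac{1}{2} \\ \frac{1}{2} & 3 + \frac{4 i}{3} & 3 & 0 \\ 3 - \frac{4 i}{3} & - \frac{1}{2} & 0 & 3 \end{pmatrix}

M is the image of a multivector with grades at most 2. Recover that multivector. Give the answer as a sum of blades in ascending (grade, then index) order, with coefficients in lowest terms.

Method: the blade images are trace-orthogonal — tr(rho(e_A) rho(e_B)^-1) = 4 if A = B and 0 otherwise — and rho(e_A)^-1 = (e_A)^2 * rho(e_A) with (e_A)^2 = +1 or -1, so the coefficient of e_A in the preimage is (e_A)^2 * tr(M rho(e_A))/4.
Nonzero projections over blades of grade <= 2: 1: (1)^2 = +1, tr(M 1) = 12, coefficient 3; e_{2}: (e_{2})^2 = -1, tr(M rho(e_{2})) = 12, coefficient -3; e_{3}: (e_{3})^2 = -1, tr(M rho(e_{3})) = - \frac{16}{3}, coefficient \frac{4}{3}; e_{1} e_{4}: (e_{1} e_{4})^2 = +1, tr(M rho(e_{1} e_{4})) = 2, coefficient \frac{1}{2}. Every other blade of grade <= 2 projects to 0.
Answer: 3 - 3 e_{2} + \frac{4}{3} e_{3} + \frac{1}{2} e_{1} e_{4}


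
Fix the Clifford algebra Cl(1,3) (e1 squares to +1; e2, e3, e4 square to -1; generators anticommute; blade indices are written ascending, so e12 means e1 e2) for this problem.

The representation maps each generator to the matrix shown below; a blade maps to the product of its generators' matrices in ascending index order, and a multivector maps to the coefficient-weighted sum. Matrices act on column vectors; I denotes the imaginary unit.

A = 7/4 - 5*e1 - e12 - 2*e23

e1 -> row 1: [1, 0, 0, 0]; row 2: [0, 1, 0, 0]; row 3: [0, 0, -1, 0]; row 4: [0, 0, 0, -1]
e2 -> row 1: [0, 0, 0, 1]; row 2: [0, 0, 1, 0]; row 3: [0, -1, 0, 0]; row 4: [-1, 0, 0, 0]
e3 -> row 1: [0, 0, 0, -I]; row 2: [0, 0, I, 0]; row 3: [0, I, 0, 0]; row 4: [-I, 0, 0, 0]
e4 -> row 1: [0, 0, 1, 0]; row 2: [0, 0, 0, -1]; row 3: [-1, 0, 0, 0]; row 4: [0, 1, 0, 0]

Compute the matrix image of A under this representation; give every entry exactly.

Bivector images (products of the table entries): rho(e12) = rho(e1)rho(e2) = row 1: [0, 0, 0, 1]; row 2: [0, 0, 1, 0]; row 3: [0, 1, 0, 0]; row 4: [1, 0, 0, 0]; rho(e23) = rho(e2)rho(e3) = row 1: [-I, 0, 0, 0]; row 2: [0, I, 0, 0]; row 3: [0, 0, -I, 0]; row 4: [0, 0, 0, I].
M = (7/4)*1 + (-5)*rho(e1) + (-1)*rho(e12) + (-2)*rho(e23), summed entrywise (1 is the identity matrix):
Answer: row 1: [-13/4 + 2*I, 0, 0, -1]; row 2: [0, -13/4 - 2*I, -1, 0]; row 3: [0, -1, 27/4 + 2*I, 0]; row 4: [-1, 0, 0, 27/4 - 2*I]


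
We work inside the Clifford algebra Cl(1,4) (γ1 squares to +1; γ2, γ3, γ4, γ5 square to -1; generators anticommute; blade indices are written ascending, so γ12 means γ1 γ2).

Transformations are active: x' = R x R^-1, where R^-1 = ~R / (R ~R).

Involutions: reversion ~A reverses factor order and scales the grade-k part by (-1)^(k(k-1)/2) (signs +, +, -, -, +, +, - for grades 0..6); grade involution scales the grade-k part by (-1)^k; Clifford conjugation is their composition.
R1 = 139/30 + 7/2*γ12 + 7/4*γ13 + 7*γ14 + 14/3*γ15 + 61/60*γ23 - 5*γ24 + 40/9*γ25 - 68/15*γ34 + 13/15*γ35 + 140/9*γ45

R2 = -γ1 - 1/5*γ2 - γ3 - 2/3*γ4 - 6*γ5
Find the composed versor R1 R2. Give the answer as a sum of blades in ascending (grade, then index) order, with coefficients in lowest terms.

Distribute over the terms of R2 (each basis-blade product reordered to ascending indices, repeated generators contracted through their squares):
R1 (-γ1) = -139/30*γ1 + 7/2*γ2 + 7/4*γ3 + 7*γ4 + 14/3*γ5 - 61/60*γ123 + 5*γ124 - 40/9*γ125 + 68/15*γ134 - 13/15*γ135 - 140/9*γ145
R1 (-1/5*γ2) = 7/10*γ1 - 139/150*γ2 - 61/300*γ3 + γ4 - 8/9*γ5 + 7/20*γ123 + 7/5*γ124 + 14/15*γ125 + 68/75*γ234 - 13/75*γ235 - 28/9*γ245
R1 (-γ3) = 7/4*γ1 + 61/60*γ2 - 139/30*γ3 + 68/15*γ4 - 13/15*γ5 - 7/2*γ123 + 7*γ134 + 14/3*γ135 - 5*γ234 + 40/9*γ235 - 140/9*γ345
R1 (-2/3*γ4) = 14/3*γ1 - 10/3*γ2 - 136/45*γ3 - 139/45*γ4 - 280/27*γ5 - 7/3*γ124 - 7/6*γ134 + 28/9*γ145 - 61/90*γ234 + 80/27*γ245 + 26/45*γ345
R1 (-6*γ5) = 28*γ1 + 80/3*γ2 + 26/5*γ3 + 280/3*γ4 - 139/5*γ5 - 21*γ125 - 21/2*γ135 - 42*γ145 - 61/10*γ235 + 30*γ245 + 136/5*γ345
Summing the partial products and collecting blades:
Answer: 1829/60*γ1 + 8077/300*γ2 - 409/450*γ3 + 925/9*γ4 - 952/27*γ5 - 25/6*γ123 + 61/15*γ124 - 1103/45*γ125 + 311/30*γ134 - 67/10*γ135 - 490/9*γ145 - 2147/450*γ234 - 823/450*γ235 + 806/27*γ245 + 110/9*γ345


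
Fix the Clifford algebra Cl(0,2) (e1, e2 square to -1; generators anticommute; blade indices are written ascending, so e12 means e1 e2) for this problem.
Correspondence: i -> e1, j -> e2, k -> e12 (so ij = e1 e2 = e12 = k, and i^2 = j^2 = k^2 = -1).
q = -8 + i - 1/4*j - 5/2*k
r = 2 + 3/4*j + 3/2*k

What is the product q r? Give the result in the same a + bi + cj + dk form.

In blades: q = -8 + e1 - 1/4*e2 - 5/2*e12, r = 2 + 3/4*e2 + 3/2*e12.
Distribute q over r term by term (generator squares from the signature, products reordered to ascending indices): (-8)*r = -16 - 6*e2 - 12*e12; (e1)*r = 2*e1 - 3/2*e2 + 3/4*e12; (-1/4*e2)*r = 3/16 - 3/8*e1 - 1/2*e2; (-5/2*e12)*r = 15/4 + 15/8*e1 - 5*e12.
Sum: -193/16 + 7/2*e1 - 8*e2 - 65/4*e12; translating back through the correspondence:
Answer: -193/16 + 7/2*i - 8j - 65/4*k


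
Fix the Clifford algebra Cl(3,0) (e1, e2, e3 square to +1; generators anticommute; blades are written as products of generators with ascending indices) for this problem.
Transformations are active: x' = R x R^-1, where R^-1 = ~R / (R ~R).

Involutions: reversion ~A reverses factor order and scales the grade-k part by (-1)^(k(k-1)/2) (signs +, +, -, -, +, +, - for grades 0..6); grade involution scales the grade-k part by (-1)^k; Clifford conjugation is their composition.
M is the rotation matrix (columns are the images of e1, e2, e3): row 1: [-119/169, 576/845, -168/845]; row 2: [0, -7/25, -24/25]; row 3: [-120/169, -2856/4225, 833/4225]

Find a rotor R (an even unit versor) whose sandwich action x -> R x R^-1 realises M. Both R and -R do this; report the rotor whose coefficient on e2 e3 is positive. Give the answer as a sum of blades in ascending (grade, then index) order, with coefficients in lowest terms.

Method: write R = a + b12*e1 e2 + b13*e1 e3 + b23*e2 e3 with a^2 + b12^2 + b13^2 + b23^2 = 1 (so R^-1 = ~R). Expanding the columns R e_j ~R gives tr M = 4a^2 - 1 and, from the antisymmetric part, M21 - M12 = -4a*b12, M13 - M31 = 4a*b13, M32 - M23 = -4a*b23.
Here tr M = -133/169, so a^2 = (1 + tr M)/4 = 9/169 and a = ±3/13. Taking a = 3/13: M21 - M12 = -576/845, M13 - M31 = 432/845, M32 - M23 = 48/169, giving b12 = 48/65, b13 = 36/65, b23 = -4/13, i.e. R = 3/13 + 48/65*e1 e2 + 36/65*e1 e3 - 4/13*e2 e3.
Its e2 e3 coefficient is negative, so report the other preimage -R.
Answer: -3/13 - 48/65*e1 e2 - 36/65*e1 e3 + 4/13*e2 e3. Recall the cover is two-to-one: with M of trace -133/169, both preimages act alike, and the stated e2 e3 sign chooses the sheet.


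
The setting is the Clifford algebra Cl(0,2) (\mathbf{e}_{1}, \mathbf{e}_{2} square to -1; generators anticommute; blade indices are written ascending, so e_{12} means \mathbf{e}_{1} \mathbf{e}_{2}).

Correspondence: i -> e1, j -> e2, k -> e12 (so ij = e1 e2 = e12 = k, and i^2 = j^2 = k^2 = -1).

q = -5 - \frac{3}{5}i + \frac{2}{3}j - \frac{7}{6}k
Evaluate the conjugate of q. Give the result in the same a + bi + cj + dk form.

In blades: q = -5 - \frac{3}{5} e_{1} + \frac{2}{3} e_{2} - \frac{7}{6} e_{12}.
Conjugation here is Clifford conjugation: the scalar is fixed and the grade-1 and grade-2 blades all flip sign, giving -5 + \frac{3}{5} e_{1} - \frac{2}{3} e_{2} + \frac{7}{6} e_{12}; translating back:
Answer: -5 + \frac{3}{5}i - \frac{2}{3}j + \frac{7}{6}k


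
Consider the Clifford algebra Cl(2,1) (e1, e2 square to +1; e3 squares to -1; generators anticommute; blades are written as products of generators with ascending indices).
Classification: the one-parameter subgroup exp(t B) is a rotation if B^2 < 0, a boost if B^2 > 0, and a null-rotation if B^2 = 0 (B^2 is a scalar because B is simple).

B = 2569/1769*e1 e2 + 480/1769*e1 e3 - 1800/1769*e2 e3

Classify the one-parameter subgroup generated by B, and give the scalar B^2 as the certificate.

B^2 term by term: the squares give (2569/1769)^2*(e1 e2)^2 + (480/1769)^2*(e1 e3)^2 + (-1800/1769)^2*(e2 e3)^2 = 6599761/3129361*(-1) + 230400/3129361*(+1) + 3240000/3129361*(+1) = -1 (each basis 2-blade squares to minus the product of its generators' squares); cross terms between blades sharing an index anticommute and cancel. So B^2 = -1.
Answer: rotation, certificate B^2 = -1. Why this suffices: the scalar -1 survives any versor conjugation, so its sign alone determines the class however B is presented.


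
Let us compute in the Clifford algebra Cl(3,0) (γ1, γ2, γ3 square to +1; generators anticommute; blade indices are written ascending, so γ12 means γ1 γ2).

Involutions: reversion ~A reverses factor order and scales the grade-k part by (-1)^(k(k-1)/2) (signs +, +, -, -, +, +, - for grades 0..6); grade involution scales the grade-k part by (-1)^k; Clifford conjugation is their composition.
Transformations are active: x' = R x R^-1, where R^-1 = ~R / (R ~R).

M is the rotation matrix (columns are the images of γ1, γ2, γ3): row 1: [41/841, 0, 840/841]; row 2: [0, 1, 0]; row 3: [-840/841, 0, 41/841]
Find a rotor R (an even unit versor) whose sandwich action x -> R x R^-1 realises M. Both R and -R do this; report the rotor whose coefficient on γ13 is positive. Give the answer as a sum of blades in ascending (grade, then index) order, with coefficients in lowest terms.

Method: write R = a + b12*γ12 + b13*γ13 + b23*γ23 with a^2 + b12^2 + b13^2 + b23^2 = 1 (so R^-1 = ~R). Expanding the columns R e_j ~R gives tr M = 4a^2 - 1 and, from the antisymmetric part, M21 - M12 = -4a*b12, M13 - M31 = 4a*b13, M32 - M23 = -4a*b23.
Here tr M = 923/841, so a^2 = (1 + tr M)/4 = 441/841 and a = ±21/29. Taking a = 21/29: M21 - M12 = 0, M13 - M31 = 1680/841, M32 - M23 = 0, giving b12 = 0, b13 = 20/29, b23 = 0, i.e. R = 21/29 + 20/29*γ13.
Its γ13 coefficient is already positive.
Answer: 21/29 + 20/29*γ13. Sheet selection: the two-to-one cover makes ±R indistinguishable at the matrix level (trace 923/841), so uniqueness comes from the required sign on γ13.


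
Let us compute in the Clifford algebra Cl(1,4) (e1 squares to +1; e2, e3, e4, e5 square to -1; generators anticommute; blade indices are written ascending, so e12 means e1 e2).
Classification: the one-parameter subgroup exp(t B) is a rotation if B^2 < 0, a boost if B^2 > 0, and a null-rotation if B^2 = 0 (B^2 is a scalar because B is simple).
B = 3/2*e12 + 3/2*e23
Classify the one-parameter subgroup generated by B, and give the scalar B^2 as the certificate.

B^2 term by term: the squares give (3/2)^2*(e12)^2 + (3/2)^2*(e23)^2 = 9/4*(+1) + 9/4*(-1) = 0 (each basis 2-blade squares to minus the product of its generators' squares); cross terms between blades sharing an index anticommute and cancel. So B^2 = 0.
Answer: null-rotation, certificate B^2 = 0. Key observation: B^2 = 0 is a conjugation invariant, so its sign decides the class regardless of the surface form of B.


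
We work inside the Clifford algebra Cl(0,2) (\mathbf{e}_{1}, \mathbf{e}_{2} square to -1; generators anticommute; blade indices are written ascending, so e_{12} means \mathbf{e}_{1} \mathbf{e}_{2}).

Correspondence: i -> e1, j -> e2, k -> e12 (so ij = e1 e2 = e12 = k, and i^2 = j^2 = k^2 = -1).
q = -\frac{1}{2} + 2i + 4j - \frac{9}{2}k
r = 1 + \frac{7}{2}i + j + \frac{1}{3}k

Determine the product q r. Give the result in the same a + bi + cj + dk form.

In blades: q = -\frac{1}{2} + 2 e_{1} + 4 e_{2} - \frac{9}{2} e_{12}, r = 1 + \frac{7}{2} e_{1} + e_{2} + \frac{1}{3} e_{12}.
Distribute q over r term by term (generator squares from the signature, products reordered to ascending indices): (-\frac{1}{2})*r = -\frac{1}{2} - \frac{7}{4} e_{1} - \frac{1}{2} e_{2} - \frac{1}{6} e_{12}; (2 e_{1})*r = -7 + 2 e_{1} - \frac{2}{3} e_{2} + 2 e_{12}; (4 e_{2})*r = -4 + \frac{4}{3} e_{1} + 4 e_{2} - 14 e_{12}; (-\frac{9}{2} e_{12})*r = \frac{3}{2} + \frac{9}{2} e_{1} - \frac{63}{4} e_{2} - \frac{9}{2} e_{12}.
Sum: -10 + \frac{73}{12} e_{1} - \frac{155}{12} e_{2} - \frac{50}{3} e_{12}; translating back through the correspondence:
Answer: -10 + \frac{73}{12}i - \frac{155}{12}j - \frac{50}{3}k


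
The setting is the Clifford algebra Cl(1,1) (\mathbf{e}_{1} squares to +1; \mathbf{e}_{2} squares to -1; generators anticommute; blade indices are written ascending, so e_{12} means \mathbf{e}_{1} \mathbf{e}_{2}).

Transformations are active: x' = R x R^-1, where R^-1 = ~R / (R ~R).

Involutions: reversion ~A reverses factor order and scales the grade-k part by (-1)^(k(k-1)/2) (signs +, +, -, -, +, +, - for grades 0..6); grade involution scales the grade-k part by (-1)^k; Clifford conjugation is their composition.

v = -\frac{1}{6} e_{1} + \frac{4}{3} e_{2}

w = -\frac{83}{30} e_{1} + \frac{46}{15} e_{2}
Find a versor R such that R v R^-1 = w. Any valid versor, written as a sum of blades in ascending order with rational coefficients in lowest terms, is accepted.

A norm check does it: q(v) = q(w) = -\frac{7}{4}, hence R = v + w = -\frac{44}{15} e_{1} + \frac{22}{5} e_{2} realises the map — parallel part kept, (v - w)/2 negated, v carried to w.
Answer: -\frac{44}{15} e_{1} + \frac{22}{5} e_{2}


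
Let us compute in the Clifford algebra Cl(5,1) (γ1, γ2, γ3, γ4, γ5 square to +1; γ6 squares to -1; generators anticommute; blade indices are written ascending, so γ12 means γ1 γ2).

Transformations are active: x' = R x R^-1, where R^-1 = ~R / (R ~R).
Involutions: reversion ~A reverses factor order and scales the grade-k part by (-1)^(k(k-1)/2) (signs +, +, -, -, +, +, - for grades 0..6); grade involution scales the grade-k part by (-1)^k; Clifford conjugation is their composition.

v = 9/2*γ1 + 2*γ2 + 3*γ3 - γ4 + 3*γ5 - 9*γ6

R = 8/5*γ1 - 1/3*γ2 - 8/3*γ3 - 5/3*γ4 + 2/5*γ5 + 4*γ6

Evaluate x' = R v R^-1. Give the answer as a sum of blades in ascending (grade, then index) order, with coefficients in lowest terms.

~R = 8/5*γ1 - 1/3*γ2 - 8/3*γ3 - 5/3*γ4 + 2/5*γ5 + 4*γ6, and R ~R = -82/25, so R^-1 = ~R / (-82/25).
R v = 187/5 + 47/10*γ12 + 84/5*γ13 + 59/10*γ14 + 3*γ15 - 162/5*γ16 + 13/3*γ23 + 11/3*γ24 - 9/5*γ25 - 5*γ26 + 23/3*γ34 - 46/5*γ35 + 12*γ36 - 23/5*γ45 + 19*γ46 - 78/5*γ56
Answer: -3361/82*γ1 + 689/123*γ2 + 7111/123*γ3 + 4798/123*γ4 - 497/41*γ5 - 3371/41*γ6


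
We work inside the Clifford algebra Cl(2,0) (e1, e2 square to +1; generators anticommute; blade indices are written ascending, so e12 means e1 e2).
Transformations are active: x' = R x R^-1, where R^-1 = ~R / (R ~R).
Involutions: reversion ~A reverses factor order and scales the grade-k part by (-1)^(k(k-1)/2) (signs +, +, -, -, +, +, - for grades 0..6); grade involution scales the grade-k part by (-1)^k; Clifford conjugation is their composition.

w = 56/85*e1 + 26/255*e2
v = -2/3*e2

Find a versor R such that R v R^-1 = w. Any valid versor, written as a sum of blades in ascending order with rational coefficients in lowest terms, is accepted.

Key observation: q(v) = q(w) = 4/9 (sandwiches preserve the norm), so R = v + w = 56/85*e1 - 48/85*e2 works whenever it is invertible — the component of v along it is kept and (v - w)/2 reverses, sending v to w.
Answer: 56/85*e1 - 48/85*e2


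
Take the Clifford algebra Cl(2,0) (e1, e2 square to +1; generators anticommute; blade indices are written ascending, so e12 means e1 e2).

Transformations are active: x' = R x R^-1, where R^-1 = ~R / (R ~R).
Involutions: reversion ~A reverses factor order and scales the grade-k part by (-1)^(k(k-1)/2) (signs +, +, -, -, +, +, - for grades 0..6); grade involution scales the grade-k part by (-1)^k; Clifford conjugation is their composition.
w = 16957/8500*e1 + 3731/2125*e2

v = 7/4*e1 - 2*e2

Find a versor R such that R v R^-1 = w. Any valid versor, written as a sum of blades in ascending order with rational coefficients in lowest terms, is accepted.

The midline construction: v and w both square to 113/16, so reflecting in their sum 7958/2125*e1 - 519/2125*e2 exchanges them.
Answer: 7958/2125*e1 - 519/2125*e2


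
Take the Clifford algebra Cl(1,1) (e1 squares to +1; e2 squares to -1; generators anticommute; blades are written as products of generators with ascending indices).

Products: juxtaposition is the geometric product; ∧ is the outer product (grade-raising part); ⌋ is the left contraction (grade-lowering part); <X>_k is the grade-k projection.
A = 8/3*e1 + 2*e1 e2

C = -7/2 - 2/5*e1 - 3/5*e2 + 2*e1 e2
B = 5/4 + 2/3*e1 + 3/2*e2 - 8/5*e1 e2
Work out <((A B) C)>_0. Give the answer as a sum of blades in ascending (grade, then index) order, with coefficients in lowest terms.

step 1: -64/45 + 1/3*e1 - 28/5*e2 + 13/2*e1 e2
step 2: 3259/225 - 1777/225*e1 + 593/25*e2 - 25231/900*e1 e2
step 3: 3259/225
Answer: 3259/225


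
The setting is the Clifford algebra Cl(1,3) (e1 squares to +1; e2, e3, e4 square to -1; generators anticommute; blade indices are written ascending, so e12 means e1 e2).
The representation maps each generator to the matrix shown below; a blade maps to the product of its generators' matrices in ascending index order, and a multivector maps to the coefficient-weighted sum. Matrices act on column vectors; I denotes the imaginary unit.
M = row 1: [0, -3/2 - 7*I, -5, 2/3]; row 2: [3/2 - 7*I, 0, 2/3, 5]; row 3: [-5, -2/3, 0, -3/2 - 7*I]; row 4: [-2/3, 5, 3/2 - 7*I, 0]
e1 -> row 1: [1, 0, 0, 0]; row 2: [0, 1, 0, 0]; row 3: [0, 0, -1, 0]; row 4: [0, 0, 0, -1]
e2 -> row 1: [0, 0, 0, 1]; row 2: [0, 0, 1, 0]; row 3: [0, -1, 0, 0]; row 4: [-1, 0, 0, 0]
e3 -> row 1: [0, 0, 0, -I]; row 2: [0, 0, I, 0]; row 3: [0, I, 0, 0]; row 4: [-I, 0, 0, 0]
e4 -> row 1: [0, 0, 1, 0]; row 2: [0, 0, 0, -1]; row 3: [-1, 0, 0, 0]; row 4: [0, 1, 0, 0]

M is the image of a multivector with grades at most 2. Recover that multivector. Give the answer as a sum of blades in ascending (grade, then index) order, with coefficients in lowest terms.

Method: the blade images are trace-orthogonal — tr(rho(e_A) rho(e_B)^-1) = 4 if A = B and 0 otherwise — and rho(e_A)^-1 = (e_A)^2 * rho(e_A) with (e_A)^2 = +1 or -1, so the coefficient of e_A in the preimage is (e_A)^2 * tr(M rho(e_A))/4.
Nonzero projections over blades of grade <= 2: e2: (e2)^2 = -1, tr(M rho(e2)) = -8/3, coefficient 2/3; e14: (e14)^2 = +1, tr(M rho(e14)) = -20, coefficient -5; e24: (e24)^2 = -1, tr(M rho(e24)) = 6, coefficient -3/2; e34: (e34)^2 = -1, tr(M rho(e34)) = -28, coefficient 7. Every other blade of grade <= 2 projects to 0.
Answer: 2/3*e2 - 5*e14 - 3/2*e24 + 7*e34


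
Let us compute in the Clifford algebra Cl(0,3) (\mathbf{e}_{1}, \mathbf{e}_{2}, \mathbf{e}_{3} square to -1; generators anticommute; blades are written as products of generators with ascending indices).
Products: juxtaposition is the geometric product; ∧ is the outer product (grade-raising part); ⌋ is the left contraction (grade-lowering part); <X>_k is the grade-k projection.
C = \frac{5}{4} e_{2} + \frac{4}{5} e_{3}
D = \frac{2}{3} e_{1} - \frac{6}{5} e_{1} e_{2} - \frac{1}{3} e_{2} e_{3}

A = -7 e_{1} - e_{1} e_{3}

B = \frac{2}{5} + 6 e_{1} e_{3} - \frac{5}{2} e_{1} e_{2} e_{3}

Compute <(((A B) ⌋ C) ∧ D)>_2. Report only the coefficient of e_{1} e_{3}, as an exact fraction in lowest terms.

step 1: 6 - \frac{14}{5} e_{1} + \frac{5}{2} e_{2} + 42 e_{3} - \frac{2}{5} e_{1} e_{3} - \frac{35}{2} e_{2} e_{3}
step 2: -\frac{1469}{40} + \frac{15}{2} e_{2} + \frac{24}{5} e_{3}
step 3: -\frac{1469}{60} e_{1} + \frac{3907}{100} e_{1} e_{2} - \frac{16}{5} e_{1} e_{3} + \frac{1469}{120} e_{2} e_{3} - \frac{144}{25} e_{1} e_{2} e_{3}
step 4: \frac{3907}{100} e_{1} e_{2} - \frac{16}{5} e_{1} e_{3} + \frac{1469}{120} e_{2} e_{3}
Answer: -\frac{16}{5}


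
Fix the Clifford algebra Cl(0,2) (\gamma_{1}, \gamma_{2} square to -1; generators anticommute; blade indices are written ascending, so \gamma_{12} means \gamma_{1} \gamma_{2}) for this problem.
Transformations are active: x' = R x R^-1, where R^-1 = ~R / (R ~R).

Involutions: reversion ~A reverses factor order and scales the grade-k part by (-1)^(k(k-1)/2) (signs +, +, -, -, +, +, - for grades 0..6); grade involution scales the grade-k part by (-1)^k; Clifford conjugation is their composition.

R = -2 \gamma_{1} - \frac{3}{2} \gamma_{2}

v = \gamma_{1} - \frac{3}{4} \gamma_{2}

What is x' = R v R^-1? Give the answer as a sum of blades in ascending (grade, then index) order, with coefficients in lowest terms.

~R = -2 \gamma_{1} - \frac{3}{2} \gamma_{2}, and R ~R = -\frac{25}{4}, so R^-1 = ~R / (-\frac{25}{4}).
R v = \frac{7}{8} + 3 \gamma_{12}
Answer: -\frac{11}{25} \gamma_{1} + \frac{117}{100} \gamma_{2}


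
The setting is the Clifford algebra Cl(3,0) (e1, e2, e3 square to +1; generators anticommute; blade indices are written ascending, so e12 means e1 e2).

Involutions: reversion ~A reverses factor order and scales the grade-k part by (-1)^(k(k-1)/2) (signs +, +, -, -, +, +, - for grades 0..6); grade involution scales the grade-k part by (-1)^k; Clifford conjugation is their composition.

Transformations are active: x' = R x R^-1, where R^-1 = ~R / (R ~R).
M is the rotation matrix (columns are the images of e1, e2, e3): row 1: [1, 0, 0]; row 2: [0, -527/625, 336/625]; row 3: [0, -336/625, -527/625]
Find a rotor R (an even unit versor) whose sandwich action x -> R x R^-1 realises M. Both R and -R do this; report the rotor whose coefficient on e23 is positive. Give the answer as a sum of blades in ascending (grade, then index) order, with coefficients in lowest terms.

Method: write R = a + b12*e12 + b13*e13 + b23*e23 with a^2 + b12^2 + b13^2 + b23^2 = 1 (so R^-1 = ~R). Expanding the columns R e_j ~R gives tr M = 4a^2 - 1 and, from the antisymmetric part, M21 - M12 = -4a*b12, M13 - M31 = 4a*b13, M32 - M23 = -4a*b23.
Here tr M = -429/625, so a^2 = (1 + tr M)/4 = 49/625 and a = ±7/25. Taking a = 7/25: M21 - M12 = 0, M13 - M31 = 0, M32 - M23 = -672/625, giving b12 = 0, b13 = 0, b23 = 24/25, i.e. R = 7/25 + 24/25*e23.
Its e23 coefficient is already positive.
Answer: 7/25 + 24/25*e23. Key observation: the double cover Spin(3) -> SO(3) sends R and -R to the same matrix (trace -429/625 here), so the stated sign of the e23 coefficient is what selects one sheet.


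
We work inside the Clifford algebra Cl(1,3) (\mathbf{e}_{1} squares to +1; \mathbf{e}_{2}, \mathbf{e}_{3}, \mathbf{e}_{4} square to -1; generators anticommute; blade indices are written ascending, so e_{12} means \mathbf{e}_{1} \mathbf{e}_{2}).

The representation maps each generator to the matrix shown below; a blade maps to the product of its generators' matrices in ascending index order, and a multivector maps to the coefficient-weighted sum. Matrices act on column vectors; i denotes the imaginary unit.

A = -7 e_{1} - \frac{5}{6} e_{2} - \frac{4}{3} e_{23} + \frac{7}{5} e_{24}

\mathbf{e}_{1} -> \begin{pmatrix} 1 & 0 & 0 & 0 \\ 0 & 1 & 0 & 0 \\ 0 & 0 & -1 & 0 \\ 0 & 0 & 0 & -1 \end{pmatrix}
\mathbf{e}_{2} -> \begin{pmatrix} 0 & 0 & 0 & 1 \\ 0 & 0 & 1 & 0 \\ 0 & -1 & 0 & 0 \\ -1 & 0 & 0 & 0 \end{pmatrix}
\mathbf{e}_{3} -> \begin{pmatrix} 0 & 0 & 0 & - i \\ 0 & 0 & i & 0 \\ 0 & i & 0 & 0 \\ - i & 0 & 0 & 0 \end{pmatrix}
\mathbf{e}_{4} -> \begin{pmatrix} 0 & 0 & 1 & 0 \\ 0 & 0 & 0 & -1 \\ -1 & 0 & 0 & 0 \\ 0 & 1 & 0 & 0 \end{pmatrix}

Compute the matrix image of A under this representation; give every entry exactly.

Bivector images (products of the table entries): rho(e_{23}) = rho(\mathbf{e}_{2})rho(\mathbf{e}_{3}) = \begin{pmatrix} - i & 0 & 0 & 0 \\ 0 & i & 0 & 0 \\ 0 & 0 & - i & 0 \\ 0 & 0 & 0 & i \end{pmatrix}; rho(e_{24}) = rho(\mathbf{e}_{2})rho(\mathbf{e}_{4}) = \begin{pmatrix} 0 & 1 & 0 & 0 \\ -1 & 0 & 0 & 0 \\ 0 & 0 & 0 & 1 \\ 0 & 0 & -1 & 0 \end{pmatrix}.
M = (-7)*rho(e_{1}) + (-\frac{5}{6})*rho(e_{2}) + (-\frac{4}{3})*rho(e_{23}) + (\frac{7}{5})*rho(e_{24}), summed entrywise:
Answer: \begin{pmatrix} -7 + \frac{4 i}{3} & \frac{7}{5} & 0 & - \frac{5}{6} \\ - \frac{7}{5} & -7 - \frac{4 i}{3} & - \frac{5}{6} & 0 \\ 0 & \frac{5}{6} & 7 + \frac{4 i}{3} & \frac{7}{5} \\ \frac{5}{6} & 0 & - \frac{7}{5} & 7 - \frac{4 i}{3} \end{pmatrix}
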